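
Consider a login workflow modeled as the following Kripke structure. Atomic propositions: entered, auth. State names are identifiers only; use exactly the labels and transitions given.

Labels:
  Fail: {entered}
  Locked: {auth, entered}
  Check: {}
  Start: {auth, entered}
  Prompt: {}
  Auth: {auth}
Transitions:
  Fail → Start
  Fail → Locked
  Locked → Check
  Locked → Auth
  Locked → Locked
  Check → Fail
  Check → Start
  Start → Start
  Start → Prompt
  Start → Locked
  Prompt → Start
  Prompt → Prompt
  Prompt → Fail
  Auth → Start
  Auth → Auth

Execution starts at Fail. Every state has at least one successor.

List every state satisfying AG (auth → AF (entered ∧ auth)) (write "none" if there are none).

none

States satisfying auth → AF (entered ∧ auth): {Fail, Locked, Check, Start, Prompt}.
States satisfying AG (auth → AF (entered ∧ auth)): ∅.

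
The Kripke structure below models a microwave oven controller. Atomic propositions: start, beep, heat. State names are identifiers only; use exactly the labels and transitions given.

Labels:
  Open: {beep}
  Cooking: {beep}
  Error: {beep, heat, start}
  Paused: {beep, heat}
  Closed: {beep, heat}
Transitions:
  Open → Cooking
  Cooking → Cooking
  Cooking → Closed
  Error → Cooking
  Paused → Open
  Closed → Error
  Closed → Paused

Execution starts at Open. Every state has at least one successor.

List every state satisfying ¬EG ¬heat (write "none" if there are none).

{Error, Paused, Closed}

States satisfying ¬heat: {Open, Cooking}.
States satisfying EG ¬heat: {Open, Cooking}.
States satisfying ¬EG ¬heat: {Error, Paused, Closed}.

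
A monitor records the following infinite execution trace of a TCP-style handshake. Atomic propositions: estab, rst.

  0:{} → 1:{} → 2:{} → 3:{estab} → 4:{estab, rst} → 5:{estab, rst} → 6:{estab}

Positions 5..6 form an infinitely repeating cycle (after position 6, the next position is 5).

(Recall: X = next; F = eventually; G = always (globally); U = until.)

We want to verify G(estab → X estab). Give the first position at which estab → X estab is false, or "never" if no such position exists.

estab → X estab holds at every position 0..6, and those are all the positions the trace ever visits, so the invariant G(estab → X estab) is never violated.

never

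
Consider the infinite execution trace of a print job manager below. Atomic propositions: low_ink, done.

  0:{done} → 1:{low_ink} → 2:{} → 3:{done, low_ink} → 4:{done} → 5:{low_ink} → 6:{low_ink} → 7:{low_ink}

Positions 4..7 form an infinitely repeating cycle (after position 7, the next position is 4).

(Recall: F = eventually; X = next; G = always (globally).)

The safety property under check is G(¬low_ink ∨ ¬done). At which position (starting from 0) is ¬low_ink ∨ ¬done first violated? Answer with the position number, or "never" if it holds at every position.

3

Check ¬low_ink ∨ ¬done at each position in order: 0 ✓, 1 ✓, 2 ✓.
At position 3 the labels are {done, low_ink}, so ¬low_ink ∨ ¬done is false there. This is the first violation.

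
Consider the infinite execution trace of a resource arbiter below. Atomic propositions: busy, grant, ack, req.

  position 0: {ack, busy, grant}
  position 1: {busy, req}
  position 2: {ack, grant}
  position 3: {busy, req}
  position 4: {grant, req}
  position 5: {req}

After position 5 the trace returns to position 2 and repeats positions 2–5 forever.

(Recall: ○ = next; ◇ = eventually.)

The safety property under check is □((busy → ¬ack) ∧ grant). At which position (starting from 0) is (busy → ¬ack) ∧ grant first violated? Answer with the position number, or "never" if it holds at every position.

At position 0 the labels are {ack, busy, grant}, so (busy → ¬ack) ∧ grant is false there. This is the first violation.

0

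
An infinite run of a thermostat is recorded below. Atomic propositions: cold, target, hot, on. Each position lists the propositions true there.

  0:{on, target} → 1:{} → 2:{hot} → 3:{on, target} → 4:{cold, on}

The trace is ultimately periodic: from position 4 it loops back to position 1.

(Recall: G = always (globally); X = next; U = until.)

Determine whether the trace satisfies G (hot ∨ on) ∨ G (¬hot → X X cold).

hot ∨ on must hold at every position from 0 onward. It fails at position 1, so G (hot ∨ on) is false.
¬hot → X X cold must hold at every position from 0 onward. It fails at position 0, so G (¬hot → X X cold) is false.
Positions where ¬hot holds: 0, 1, 3, 4.
Check X X cold at each: 0→fails, 1→fails, 3→fails, 4→fails.
At position 0: G (hot ∨ on) is false; G (¬hot → X X cold) is false; so G (hot ∨ on) ∨ G (¬hot → X X cold) is false.

No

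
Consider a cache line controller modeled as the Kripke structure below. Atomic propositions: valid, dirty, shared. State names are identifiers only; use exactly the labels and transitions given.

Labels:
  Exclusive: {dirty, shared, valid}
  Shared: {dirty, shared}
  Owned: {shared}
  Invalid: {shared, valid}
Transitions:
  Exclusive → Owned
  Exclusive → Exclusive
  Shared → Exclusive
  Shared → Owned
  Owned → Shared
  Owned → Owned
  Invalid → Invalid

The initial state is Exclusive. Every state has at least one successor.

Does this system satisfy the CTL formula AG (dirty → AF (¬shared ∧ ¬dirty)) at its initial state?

No

States satisfying dirty → AF (¬shared ∧ ¬dirty): {Owned, Invalid}.
States satisfying AG (dirty → AF (¬shared ∧ ¬dirty)): {Invalid}.
Exclusive is reachable from Exclusive and violates dirty → AF (¬shared ∧ ¬dirty), so AG fails at Exclusive.
Exclusive ∉ Sat(AG (dirty → AF (¬shared ∧ ¬dirty))).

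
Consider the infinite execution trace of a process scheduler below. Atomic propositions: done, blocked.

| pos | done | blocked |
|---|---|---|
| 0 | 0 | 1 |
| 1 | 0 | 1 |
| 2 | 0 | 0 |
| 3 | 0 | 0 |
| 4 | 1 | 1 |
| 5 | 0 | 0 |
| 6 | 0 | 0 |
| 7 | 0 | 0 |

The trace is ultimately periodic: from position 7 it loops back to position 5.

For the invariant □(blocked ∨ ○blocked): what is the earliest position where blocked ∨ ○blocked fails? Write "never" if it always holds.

2

Check blocked ∨ ○blocked at each position in order: 0 ✓, 1 ✓.
At position 2 the labels are {} and the next position 3 has {}, so blocked ∨ ○blocked is false there. This is the first violation.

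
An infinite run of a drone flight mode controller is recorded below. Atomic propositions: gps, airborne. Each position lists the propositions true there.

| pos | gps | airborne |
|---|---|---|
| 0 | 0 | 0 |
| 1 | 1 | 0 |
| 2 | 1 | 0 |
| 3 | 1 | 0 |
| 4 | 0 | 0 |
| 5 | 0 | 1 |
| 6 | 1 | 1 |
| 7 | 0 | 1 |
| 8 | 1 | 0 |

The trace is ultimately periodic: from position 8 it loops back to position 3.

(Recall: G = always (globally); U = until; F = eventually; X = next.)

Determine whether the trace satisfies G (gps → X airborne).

Violated

gps → X airborne must hold at every position from 0 onward. It fails at position 1, so G (gps → X airborne) is false.
Positions where gps holds: 1, 2, 3, 6, 8.
Check X airborne at each: 1→fails, 2→fails, 3→fails, 6→ok, 8→fails.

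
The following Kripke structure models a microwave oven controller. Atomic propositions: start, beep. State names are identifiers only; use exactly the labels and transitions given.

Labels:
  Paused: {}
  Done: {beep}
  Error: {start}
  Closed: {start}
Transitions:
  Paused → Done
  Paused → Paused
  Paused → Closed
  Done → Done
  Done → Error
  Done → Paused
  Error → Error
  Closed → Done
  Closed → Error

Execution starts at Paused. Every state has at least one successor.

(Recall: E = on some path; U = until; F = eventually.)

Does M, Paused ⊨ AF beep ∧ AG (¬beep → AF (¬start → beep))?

Violated

States satisfying beep: {Done}.
States satisfying AF beep: {Done}.
States satisfying ¬beep → AF (¬start → beep): {Done, Error, Closed}.
States satisfying AG (¬beep → AF (¬start → beep)): {Error}.
States satisfying AF beep ∧ AG (¬beep → AF (¬start → beep)): ∅.
Paused ∉ Sat(AF beep ∧ AG (¬beep → AF (¬start → beep))).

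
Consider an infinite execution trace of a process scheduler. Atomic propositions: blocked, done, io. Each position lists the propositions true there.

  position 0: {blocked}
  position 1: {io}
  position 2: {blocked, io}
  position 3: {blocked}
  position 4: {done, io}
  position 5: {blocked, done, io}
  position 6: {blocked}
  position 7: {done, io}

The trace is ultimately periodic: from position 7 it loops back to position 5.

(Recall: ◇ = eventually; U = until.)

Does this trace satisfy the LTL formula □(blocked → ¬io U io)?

Satisfied

blocked → ¬io U io holds at every position 0..7, and those are all positions ever visited, so □(blocked → ¬io U io) holds.
Positions where blocked holds: 0, 2, 3, 5, 6.
Check ¬io U io at each: 0→ok, 2→ok, 3→ok, 5→ok, 6→ok.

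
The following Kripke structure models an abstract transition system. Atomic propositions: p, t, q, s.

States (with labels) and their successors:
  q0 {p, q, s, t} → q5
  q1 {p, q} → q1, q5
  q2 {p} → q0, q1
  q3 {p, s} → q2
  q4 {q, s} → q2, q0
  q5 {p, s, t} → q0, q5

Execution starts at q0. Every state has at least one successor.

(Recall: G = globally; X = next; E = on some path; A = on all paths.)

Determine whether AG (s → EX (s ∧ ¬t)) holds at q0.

Violated

States satisfying s → EX (s ∧ ¬t): {q1, q2}.
States satisfying AG (s → EX (s ∧ ¬t)): ∅.
q0 is reachable from q0 and violates s → EX (s ∧ ¬t), so AG fails at q0.
q0 ∉ Sat(AG (s → EX (s ∧ ¬t))).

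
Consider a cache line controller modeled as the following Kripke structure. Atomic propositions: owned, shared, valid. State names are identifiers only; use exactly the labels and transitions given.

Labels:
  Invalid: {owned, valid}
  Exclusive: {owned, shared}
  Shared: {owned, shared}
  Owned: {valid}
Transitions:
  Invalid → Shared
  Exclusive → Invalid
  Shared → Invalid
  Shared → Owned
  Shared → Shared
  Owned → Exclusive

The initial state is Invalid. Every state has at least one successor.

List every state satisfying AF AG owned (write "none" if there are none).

States satisfying AG owned: ∅.
States satisfying AF AG owned: ∅.

none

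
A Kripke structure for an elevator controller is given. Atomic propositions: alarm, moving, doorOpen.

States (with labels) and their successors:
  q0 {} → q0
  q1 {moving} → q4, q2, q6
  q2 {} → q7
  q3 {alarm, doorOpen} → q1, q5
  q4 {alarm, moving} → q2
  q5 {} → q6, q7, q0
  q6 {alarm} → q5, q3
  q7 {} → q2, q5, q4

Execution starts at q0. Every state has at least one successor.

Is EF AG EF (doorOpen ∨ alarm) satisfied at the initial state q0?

States satisfying AG EF (doorOpen ∨ alarm): ∅.
States satisfying EF AG EF (doorOpen ∨ alarm): ∅.
No suitable path/successor from q0 witnesses the formula.
q0 ∉ Sat(EF AG EF (doorOpen ∨ alarm)).

Does not hold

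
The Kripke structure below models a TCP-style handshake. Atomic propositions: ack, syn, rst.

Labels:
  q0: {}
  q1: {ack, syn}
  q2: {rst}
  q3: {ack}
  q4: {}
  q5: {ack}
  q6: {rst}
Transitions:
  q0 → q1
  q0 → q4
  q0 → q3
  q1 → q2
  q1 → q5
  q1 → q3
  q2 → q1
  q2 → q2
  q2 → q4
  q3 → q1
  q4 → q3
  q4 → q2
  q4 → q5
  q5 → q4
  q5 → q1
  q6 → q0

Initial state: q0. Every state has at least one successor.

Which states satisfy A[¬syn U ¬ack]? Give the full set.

{q0, q2, q4, q6}

States satisfying ¬syn: {q0, q2, q3, q4, q5, q6}.
States satisfying ¬ack: {q0, q2, q4, q6}.
States satisfying A[¬syn U ¬ack]: {q0, q2, q4, q6}.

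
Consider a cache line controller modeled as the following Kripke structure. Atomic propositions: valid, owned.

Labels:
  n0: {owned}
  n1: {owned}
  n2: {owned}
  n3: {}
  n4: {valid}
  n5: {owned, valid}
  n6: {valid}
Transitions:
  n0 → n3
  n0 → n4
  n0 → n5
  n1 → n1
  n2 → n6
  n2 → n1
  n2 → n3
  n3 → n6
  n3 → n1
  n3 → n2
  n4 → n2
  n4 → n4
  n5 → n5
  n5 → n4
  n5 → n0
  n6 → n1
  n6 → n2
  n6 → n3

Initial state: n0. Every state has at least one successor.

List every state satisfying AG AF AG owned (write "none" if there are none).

States satisfying AF AG owned: {n1}.
States satisfying AG AF AG owned: {n1}.

{n1}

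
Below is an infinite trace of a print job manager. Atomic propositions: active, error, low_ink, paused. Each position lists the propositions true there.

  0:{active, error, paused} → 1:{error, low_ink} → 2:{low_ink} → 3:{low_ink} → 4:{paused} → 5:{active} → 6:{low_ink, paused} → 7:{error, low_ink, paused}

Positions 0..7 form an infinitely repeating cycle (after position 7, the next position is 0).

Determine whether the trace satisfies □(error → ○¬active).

Violated

error → ○¬active must hold at every position from 0 onward. It fails at position 7, so □(error → ○¬active) is false.
Positions where error holds: 0, 1, 7.
Check ○¬active at each: 0→ok, 1→ok, 7→fails.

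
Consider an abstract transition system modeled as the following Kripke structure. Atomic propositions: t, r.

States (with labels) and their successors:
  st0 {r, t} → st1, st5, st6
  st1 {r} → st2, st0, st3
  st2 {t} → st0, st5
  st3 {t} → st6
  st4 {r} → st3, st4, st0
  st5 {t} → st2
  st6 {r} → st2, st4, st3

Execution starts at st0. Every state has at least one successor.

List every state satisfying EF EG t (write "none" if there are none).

{st0, st1, st2, st3, st4, st5, st6}

States satisfying EG t: {st0, st2, st5}.
States satisfying EF EG t: {st0, st1, st2, st3, st4, st5, st6}.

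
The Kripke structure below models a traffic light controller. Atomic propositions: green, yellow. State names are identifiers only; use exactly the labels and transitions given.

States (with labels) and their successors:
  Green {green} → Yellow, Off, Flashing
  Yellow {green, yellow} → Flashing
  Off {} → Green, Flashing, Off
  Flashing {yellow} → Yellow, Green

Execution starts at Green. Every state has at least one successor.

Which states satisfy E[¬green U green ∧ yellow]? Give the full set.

States satisfying ¬green: {Off, Flashing}.
States satisfying green ∧ yellow: {Yellow}.
States satisfying E[¬green U green ∧ yellow]: {Yellow, Off, Flashing}.

{Yellow, Off, Flashing}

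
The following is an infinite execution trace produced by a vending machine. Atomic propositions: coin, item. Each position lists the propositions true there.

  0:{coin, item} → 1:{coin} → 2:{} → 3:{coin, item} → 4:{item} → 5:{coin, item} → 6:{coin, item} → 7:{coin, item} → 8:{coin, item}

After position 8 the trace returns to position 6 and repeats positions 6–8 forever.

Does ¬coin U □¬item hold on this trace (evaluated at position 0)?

No

Walking from position 0: at position 0, □¬item has not yet held and ¬coin fails, so ¬coin U □¬item is false.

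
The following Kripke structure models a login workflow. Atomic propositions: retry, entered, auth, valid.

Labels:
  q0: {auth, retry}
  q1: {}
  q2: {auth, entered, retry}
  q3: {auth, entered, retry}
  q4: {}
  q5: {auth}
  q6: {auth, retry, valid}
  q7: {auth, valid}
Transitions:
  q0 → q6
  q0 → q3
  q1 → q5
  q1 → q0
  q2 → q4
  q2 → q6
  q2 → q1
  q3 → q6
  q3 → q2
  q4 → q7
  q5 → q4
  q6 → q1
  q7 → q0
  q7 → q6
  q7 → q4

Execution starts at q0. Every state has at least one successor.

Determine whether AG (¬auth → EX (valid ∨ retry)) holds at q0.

States satisfying ¬auth → EX (valid ∨ retry): {q0, q1, q2, q3, q4, q5, q6, q7}.
States satisfying AG (¬auth → EX (valid ∨ retry)): {q0, q1, q2, q3, q4, q5, q6, q7}.
Every state reachable from q0 satisfies ¬auth → EX (valid ∨ retry).
q0 ∈ Sat(AG (¬auth → EX (valid ∨ retry))).

Holds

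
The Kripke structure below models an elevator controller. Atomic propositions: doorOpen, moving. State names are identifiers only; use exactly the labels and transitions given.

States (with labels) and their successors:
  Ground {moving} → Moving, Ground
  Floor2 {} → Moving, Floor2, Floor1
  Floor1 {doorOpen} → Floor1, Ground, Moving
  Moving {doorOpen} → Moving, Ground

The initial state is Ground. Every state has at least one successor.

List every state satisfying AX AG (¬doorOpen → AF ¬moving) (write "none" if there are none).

none

States satisfying AG (¬doorOpen → AF ¬moving): ∅.
States satisfying AX AG (¬doorOpen → AF ¬moving): ∅.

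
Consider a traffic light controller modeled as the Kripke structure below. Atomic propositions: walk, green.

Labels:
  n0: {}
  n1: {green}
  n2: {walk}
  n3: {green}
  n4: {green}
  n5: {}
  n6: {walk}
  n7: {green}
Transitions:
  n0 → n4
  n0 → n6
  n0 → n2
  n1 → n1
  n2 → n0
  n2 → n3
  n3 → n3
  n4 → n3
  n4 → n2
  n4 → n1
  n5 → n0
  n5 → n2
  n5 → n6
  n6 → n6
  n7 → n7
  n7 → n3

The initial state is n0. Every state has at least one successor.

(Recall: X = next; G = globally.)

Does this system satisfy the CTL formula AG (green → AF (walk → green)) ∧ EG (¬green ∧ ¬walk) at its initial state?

No

States satisfying green → AF (walk → green): {n0, n1, n2, n3, n4, n5, n6, n7}.
States satisfying AG (green → AF (walk → green)): {n0, n1, n2, n3, n4, n5, n6, n7}.
States satisfying ¬green ∧ ¬walk: {n0, n5}.
States satisfying EG (¬green ∧ ¬walk): ∅.
States satisfying AG (green → AF (walk → green)) ∧ EG (¬green ∧ ¬walk): ∅.
n0 ∉ Sat(AG (green → AF (walk → green)) ∧ EG (¬green ∧ ¬walk)).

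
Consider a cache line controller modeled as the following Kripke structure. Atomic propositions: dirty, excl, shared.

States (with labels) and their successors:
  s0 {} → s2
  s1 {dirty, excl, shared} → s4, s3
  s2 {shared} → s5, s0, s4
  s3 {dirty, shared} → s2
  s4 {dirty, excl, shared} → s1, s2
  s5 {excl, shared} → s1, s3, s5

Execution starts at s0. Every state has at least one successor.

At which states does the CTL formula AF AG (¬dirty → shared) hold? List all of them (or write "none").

States satisfying AG (¬dirty → shared): ∅.
States satisfying AF AG (¬dirty → shared): ∅.

none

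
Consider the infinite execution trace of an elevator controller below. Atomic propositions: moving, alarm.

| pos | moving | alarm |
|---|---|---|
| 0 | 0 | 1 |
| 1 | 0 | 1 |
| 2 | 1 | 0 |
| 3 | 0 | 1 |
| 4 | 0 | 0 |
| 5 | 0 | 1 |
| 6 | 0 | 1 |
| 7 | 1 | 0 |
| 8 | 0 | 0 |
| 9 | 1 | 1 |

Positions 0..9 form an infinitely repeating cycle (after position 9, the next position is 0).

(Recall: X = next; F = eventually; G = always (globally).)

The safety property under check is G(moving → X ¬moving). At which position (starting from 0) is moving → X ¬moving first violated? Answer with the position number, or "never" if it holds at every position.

never

moving → X ¬moving holds at every position 0..9, and those are all the positions the trace ever visits, so the invariant G(moving → X ¬moving) is never violated.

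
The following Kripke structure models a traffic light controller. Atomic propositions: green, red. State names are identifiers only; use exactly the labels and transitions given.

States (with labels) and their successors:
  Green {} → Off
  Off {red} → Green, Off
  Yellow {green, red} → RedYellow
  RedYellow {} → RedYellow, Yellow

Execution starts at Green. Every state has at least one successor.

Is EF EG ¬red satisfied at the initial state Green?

No

States satisfying EG ¬red: {RedYellow}.
States satisfying EF EG ¬red: {Yellow, RedYellow}.
No suitable path/successor from Green witnesses the formula.
Green ∉ Sat(EF EG ¬red).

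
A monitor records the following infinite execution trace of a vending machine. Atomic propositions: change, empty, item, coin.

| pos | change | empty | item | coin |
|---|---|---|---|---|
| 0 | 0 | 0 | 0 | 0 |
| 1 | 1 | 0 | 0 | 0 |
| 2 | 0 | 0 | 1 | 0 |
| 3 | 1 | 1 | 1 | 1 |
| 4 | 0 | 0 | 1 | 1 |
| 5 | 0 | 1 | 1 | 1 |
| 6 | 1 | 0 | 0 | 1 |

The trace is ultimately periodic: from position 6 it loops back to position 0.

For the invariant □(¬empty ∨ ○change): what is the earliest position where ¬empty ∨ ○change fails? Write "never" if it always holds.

Check ¬empty ∨ ○change at each position in order: 0 ✓, 1 ✓, 2 ✓.
At position 3 the labels are {change, coin, empty, item} and the next position 4 has {coin, item}, so ¬empty ∨ ○change is false there. This is the first violation.

3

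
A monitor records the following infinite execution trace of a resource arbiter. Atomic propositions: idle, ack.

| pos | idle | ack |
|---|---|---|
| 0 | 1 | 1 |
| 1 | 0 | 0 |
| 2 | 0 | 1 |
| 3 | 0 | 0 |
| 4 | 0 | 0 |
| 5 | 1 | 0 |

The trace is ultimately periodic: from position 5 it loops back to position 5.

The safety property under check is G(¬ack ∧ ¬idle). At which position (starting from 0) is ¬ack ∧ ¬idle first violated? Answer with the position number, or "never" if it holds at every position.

At position 0 the labels are {ack, idle}, so ¬ack ∧ ¬idle is false there. This is the first violation.

0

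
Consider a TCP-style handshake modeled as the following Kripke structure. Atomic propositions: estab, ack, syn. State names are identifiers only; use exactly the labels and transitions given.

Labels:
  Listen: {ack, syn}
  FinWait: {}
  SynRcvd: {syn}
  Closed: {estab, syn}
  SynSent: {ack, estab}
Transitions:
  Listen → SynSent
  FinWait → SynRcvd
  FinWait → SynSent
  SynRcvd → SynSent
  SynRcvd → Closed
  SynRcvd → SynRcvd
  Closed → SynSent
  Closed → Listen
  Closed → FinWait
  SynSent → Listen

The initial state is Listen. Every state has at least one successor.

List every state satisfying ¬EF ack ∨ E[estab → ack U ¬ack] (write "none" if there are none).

States satisfying ack: {Listen, SynSent}.
States satisfying EF ack: {Listen, FinWait, SynRcvd, Closed, SynSent}.
States satisfying ¬EF ack: ∅.
States satisfying estab → ack: {Listen, FinWait, SynRcvd, SynSent}.
States satisfying ¬ack: {FinWait, SynRcvd, Closed}.
States satisfying E[estab → ack U ¬ack]: {FinWait, SynRcvd, Closed}.
States satisfying ¬EF ack ∨ E[estab → ack U ¬ack]: {FinWait, SynRcvd, Closed}.

{FinWait, SynRcvd, Closed}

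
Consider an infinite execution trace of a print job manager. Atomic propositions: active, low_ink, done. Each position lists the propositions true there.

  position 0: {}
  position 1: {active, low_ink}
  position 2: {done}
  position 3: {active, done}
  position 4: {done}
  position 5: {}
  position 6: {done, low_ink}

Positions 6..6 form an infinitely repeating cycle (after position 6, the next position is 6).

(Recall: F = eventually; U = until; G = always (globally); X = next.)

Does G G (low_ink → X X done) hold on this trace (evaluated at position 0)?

G (low_ink → X X done) holds at every position 0..6, and those are all positions ever visited, so G G (low_ink → X X done) holds.

Yes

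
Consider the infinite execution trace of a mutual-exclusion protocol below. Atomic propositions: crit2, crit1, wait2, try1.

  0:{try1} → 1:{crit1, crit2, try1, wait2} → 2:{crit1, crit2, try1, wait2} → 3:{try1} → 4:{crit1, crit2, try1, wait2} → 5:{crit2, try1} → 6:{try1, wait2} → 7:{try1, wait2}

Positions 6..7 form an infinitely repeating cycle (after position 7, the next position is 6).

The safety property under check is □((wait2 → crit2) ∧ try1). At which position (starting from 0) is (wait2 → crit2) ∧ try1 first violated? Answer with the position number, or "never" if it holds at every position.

6

Check (wait2 → crit2) ∧ try1 at each position in order: 0 ✓, 1 ✓, 2 ✓, 3 ✓, 4 ✓, 5 ✓.
At position 6 the labels are {try1, wait2}, so (wait2 → crit2) ∧ try1 is false there. This is the first violation.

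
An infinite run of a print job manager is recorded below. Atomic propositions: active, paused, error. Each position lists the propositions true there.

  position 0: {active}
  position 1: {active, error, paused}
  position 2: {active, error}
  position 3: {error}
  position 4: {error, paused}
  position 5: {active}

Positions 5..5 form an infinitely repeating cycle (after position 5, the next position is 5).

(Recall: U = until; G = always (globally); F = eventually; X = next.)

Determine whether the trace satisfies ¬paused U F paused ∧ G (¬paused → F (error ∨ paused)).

No

Walking from position 0: F paused first holds at position 0, and ¬paused holds at every earlier position along the way, so ¬paused U F paused holds.
¬paused → F (error ∨ paused) must hold at every position from 0 onward. It fails at position 5, so G (¬paused → F (error ∨ paused)) is false.
Positions where ¬paused holds: 0, 2, 3, 5.
Check F (error ∨ paused) at each: 0→ok, 2→ok, 3→ok, 5→fails.
At position 0: ¬paused U F paused is true; G (¬paused → F (error ∨ paused)) is false; so ¬paused U F paused ∧ G (¬paused → F (error ∨ paused)) is false.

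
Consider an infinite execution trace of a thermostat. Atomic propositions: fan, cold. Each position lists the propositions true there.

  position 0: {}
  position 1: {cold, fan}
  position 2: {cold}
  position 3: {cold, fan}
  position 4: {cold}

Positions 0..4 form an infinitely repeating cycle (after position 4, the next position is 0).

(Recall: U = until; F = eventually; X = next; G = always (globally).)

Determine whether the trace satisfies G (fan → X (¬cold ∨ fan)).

fan → X (¬cold ∨ fan) must hold at every position from 0 onward. It fails at position 1, so G (fan → X (¬cold ∨ fan)) is false.
Positions where fan holds: 1, 3.
Check X (¬cold ∨ fan) at each: 1→fails, 3→fails.

Does not hold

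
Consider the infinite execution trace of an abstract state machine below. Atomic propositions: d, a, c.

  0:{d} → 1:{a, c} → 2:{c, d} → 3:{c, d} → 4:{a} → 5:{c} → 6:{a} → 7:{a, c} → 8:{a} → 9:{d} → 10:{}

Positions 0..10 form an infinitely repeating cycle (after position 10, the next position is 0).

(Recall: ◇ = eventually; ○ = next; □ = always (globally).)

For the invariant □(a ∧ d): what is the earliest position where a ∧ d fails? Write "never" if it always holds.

At position 0 the labels are {d}, so a ∧ d is false there. This is the first violation.

0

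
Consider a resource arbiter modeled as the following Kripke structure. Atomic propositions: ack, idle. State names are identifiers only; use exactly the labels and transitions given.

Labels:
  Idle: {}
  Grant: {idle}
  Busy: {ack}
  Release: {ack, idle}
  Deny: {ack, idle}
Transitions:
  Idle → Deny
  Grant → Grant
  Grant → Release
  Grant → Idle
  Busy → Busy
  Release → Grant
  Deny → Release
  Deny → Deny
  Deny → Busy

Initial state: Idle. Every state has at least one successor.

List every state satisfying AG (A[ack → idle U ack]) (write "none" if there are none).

{Busy}

States satisfying A[ack → idle U ack]: {Idle, Busy, Release, Deny}.
States satisfying AG (A[ack → idle U ack]): {Busy}.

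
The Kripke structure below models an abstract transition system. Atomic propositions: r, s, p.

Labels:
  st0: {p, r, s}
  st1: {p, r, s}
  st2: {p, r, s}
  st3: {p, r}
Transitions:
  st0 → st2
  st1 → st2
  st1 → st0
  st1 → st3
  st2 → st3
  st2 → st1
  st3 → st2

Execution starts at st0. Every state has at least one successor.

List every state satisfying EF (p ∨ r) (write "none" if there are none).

{st0, st1, st2, st3}

States satisfying p ∨ r: {st0, st1, st2, st3}.
States satisfying EF (p ∨ r): {st0, st1, st2, st3}.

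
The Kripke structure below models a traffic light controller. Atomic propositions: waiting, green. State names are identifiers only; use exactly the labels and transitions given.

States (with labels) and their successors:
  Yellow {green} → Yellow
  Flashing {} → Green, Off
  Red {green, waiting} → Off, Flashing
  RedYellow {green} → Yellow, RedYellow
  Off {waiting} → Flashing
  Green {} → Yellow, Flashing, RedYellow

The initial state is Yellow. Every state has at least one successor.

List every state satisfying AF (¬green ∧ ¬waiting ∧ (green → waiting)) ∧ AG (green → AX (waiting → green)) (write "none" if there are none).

{Flashing, Off, Green}

States satisfying ¬green ∧ ¬waiting ∧ (green → waiting): {Flashing, Green}.
States satisfying AF (¬green ∧ ¬waiting ∧ (green → waiting)): {Flashing, Red, Off, Green}.
States satisfying green → AX (waiting → green): {Yellow, Flashing, RedYellow, Off, Green}.
States satisfying AG (green → AX (waiting → green)): {Yellow, Flashing, RedYellow, Off, Green}.
States satisfying AF (¬green ∧ ¬waiting ∧ (green → waiting)) ∧ AG (green → AX (waiting → green)): {Flashing, Off, Green}.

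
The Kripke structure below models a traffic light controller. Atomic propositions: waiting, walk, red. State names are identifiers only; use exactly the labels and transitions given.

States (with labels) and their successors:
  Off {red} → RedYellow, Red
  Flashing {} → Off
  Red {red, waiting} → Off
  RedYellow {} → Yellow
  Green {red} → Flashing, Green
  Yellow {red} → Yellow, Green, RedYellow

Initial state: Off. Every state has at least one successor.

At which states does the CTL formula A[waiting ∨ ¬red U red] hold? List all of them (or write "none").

{Off, Flashing, Red, RedYellow, Green, Yellow}

States satisfying waiting ∨ ¬red: {Flashing, Red, RedYellow}.
States satisfying red: {Off, Red, Green, Yellow}.
States satisfying A[waiting ∨ ¬red U red]: {Off, Flashing, Red, RedYellow, Green, Yellow}.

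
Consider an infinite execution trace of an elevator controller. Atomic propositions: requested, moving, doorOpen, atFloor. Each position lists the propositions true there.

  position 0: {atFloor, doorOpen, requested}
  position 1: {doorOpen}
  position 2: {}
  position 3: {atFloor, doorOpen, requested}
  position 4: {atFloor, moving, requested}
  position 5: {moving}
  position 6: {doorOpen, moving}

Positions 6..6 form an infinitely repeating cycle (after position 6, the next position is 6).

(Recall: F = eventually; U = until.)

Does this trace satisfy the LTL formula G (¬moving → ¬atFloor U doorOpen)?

¬moving → ¬atFloor U doorOpen holds at every position 0..6, and those are all positions ever visited, so G (¬moving → ¬atFloor U doorOpen) holds.
Positions where ¬moving holds: 0, 1, 2, 3.
Check ¬atFloor U doorOpen at each: 0→ok, 1→ok, 2→ok, 3→ok.

Satisfied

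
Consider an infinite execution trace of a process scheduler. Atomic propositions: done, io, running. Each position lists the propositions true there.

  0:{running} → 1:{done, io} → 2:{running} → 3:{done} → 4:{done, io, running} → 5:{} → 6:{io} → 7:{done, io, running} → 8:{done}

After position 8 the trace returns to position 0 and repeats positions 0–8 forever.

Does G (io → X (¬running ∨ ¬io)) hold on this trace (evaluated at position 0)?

io → X (¬running ∨ ¬io) must hold at every position from 0 onward. It fails at position 6, so G (io → X (¬running ∨ ¬io)) is false.
Positions where io holds: 1, 4, 6, 7.
Check X (¬running ∨ ¬io) at each: 1→ok, 4→ok, 6→fails, 7→ok.

No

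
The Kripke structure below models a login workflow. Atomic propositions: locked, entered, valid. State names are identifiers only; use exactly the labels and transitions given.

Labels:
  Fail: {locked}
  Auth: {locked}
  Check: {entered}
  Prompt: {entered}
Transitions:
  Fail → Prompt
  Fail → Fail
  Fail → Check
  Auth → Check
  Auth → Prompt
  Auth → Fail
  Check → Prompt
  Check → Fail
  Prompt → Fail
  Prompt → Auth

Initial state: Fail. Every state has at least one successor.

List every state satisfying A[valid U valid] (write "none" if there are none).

States satisfying valid: ∅.
States satisfying A[valid U valid]: ∅.

none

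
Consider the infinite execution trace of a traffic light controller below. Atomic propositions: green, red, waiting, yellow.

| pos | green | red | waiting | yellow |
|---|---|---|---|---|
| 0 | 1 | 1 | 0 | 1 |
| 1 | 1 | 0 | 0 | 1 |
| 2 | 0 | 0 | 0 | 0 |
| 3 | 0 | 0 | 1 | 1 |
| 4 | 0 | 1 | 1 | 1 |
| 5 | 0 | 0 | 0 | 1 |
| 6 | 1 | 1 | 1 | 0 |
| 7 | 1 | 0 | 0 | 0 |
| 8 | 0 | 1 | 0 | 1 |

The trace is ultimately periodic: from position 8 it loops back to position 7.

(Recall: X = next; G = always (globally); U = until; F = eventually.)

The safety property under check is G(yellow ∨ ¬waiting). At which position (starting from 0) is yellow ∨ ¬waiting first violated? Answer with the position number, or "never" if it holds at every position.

6

Check yellow ∨ ¬waiting at each position in order: 0 ✓, 1 ✓, 2 ✓, 3 ✓, 4 ✓, 5 ✓.
At position 6 the labels are {green, red, waiting}, so yellow ∨ ¬waiting is false there. This is the first violation.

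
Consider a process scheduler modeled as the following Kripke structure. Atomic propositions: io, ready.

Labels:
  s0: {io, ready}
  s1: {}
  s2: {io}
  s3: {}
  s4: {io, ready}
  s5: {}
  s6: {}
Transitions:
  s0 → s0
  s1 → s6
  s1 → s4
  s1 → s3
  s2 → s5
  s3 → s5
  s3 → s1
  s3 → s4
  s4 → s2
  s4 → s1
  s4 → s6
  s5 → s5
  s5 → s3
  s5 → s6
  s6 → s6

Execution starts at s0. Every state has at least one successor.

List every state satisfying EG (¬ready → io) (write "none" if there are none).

States satisfying ¬ready → io: {s0, s2, s4}.
States satisfying EG (¬ready → io): {s0}.

{s0}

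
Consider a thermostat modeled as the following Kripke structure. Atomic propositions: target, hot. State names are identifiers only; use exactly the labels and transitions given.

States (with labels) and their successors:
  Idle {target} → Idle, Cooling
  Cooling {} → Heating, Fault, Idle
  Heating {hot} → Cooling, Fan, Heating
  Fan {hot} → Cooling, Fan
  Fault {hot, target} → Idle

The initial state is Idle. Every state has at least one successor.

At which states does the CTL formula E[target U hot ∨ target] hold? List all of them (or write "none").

{Idle, Heating, Fan, Fault}

States satisfying target: {Idle, Fault}.
States satisfying hot ∨ target: {Idle, Heating, Fan, Fault}.
States satisfying E[target U hot ∨ target]: {Idle, Heating, Fan, Fault}.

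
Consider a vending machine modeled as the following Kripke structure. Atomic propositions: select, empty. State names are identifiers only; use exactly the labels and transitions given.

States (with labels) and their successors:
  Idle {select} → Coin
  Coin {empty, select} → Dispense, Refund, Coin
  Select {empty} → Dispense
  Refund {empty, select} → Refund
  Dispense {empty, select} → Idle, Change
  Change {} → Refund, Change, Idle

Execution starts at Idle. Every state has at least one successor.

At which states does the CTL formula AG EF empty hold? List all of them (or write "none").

States satisfying EF empty: {Idle, Coin, Select, Refund, Dispense, Change}.
States satisfying AG EF empty: {Idle, Coin, Select, Refund, Dispense, Change}.

{Idle, Coin, Select, Refund, Dispense, Change}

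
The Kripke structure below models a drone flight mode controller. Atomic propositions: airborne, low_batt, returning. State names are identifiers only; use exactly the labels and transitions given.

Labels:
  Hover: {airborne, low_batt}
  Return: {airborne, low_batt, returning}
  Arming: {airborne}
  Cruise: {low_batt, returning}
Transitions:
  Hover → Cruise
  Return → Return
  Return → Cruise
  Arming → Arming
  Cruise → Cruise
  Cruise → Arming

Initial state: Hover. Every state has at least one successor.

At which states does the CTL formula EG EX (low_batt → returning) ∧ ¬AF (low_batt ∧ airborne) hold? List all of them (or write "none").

{Arming, Cruise}

States satisfying EX (low_batt → returning): {Hover, Return, Arming, Cruise}.
States satisfying EG EX (low_batt → returning): {Hover, Return, Arming, Cruise}.
States satisfying low_batt ∧ airborne: {Hover, Return}.
States satisfying AF (low_batt ∧ airborne): {Hover, Return}.
States satisfying ¬AF (low_batt ∧ airborne): {Arming, Cruise}.
States satisfying EG EX (low_batt → returning) ∧ ¬AF (low_batt ∧ airborne): {Arming, Cruise}.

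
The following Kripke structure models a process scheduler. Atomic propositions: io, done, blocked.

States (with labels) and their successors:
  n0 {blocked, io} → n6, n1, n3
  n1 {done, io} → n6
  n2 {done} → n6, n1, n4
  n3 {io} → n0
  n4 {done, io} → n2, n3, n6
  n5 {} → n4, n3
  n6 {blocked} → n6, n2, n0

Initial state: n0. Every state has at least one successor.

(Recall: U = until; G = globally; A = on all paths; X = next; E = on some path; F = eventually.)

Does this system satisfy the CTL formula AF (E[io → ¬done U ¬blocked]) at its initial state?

Yes

States satisfying E[io → ¬done U ¬blocked]: {n0, n1, n2, n3, n4, n5, n6}.
States satisfying AF (E[io → ¬done U ¬blocked]): {n0, n1, n2, n3, n4, n5, n6}.
n0 ∈ Sat(AF (E[io → ¬done U ¬blocked])).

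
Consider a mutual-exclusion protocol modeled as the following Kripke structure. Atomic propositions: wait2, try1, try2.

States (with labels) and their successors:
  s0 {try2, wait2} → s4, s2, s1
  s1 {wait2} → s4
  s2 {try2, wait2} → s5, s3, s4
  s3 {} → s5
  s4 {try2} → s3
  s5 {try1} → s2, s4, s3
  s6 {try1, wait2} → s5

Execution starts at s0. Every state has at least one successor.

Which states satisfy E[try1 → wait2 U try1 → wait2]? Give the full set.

{s0, s1, s2, s3, s4, s6}

States satisfying try1 → wait2: {s0, s1, s2, s3, s4, s6}.
States satisfying E[try1 → wait2 U try1 → wait2]: {s0, s1, s2, s3, s4, s6}.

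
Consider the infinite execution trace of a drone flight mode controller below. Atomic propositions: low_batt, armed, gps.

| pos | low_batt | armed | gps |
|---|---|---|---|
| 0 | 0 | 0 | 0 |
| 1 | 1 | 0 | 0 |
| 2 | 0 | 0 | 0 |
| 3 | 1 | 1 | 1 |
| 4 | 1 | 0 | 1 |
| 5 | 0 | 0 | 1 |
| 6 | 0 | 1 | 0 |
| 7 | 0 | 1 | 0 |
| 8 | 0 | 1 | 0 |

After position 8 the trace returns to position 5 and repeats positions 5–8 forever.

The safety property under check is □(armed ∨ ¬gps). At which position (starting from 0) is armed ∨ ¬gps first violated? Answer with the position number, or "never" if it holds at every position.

4

Check armed ∨ ¬gps at each position in order: 0 ✓, 1 ✓, 2 ✓, 3 ✓.
At position 4 the labels are {gps, low_batt}, so armed ∨ ¬gps is false there. This is the first violation.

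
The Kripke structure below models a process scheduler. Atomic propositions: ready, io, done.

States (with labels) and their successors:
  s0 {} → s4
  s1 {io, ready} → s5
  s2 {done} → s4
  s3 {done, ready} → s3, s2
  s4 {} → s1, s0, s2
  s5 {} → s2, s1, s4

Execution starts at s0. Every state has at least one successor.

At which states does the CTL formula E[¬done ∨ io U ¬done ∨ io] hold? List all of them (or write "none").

{s0, s1, s4, s5}

States satisfying ¬done ∨ io: {s0, s1, s4, s5}.
States satisfying E[¬done ∨ io U ¬done ∨ io]: {s0, s1, s4, s5}.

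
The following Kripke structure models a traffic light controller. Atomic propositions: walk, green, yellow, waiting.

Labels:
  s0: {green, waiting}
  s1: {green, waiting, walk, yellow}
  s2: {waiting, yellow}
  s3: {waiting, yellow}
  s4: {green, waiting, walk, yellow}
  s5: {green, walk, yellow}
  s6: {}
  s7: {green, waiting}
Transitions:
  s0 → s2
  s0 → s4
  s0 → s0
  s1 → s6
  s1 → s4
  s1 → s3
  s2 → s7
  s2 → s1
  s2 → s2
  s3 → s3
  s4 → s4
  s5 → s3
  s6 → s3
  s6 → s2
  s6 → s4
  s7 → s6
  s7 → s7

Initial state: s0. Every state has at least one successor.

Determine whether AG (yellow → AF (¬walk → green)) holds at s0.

States satisfying yellow → AF (¬walk → green): {s0, s1, s4, s5, s6, s7}.
States satisfying AG (yellow → AF (¬walk → green)): {s4}.
s2 is reachable from s0 and violates yellow → AF (¬walk → green), so AG fails at s0.
s0 ∉ Sat(AG (yellow → AF (¬walk → green))).

No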